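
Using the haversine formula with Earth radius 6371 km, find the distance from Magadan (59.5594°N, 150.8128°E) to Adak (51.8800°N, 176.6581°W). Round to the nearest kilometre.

Δλ = -176.6581 − 150.8128 = -327.4709°; wrapped into (−180°, 180°]: 32.5291°.
Δφ = 51.8800 − 59.5594 = -7.6794°.
a = sin²(Δφ/2) + cos φ₁ · cos φ₂ · sin²(Δλ/2) = 0.029017.
c = 2·atan2(√a, √(1−a)) = 0.34236 rad → d = 6371·c ≈ 2181.17 km.

2181 km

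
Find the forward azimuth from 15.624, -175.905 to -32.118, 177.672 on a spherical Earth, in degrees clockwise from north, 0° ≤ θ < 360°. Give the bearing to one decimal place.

187.3°

Δλ = 177.672 − -175.905 = 353.577°; wrapped into (−180°, 180°]: -6.423°.
θ = atan2( sin Δλ · cos φ₂ , cos φ₁ · sin φ₂ − sin φ₁ · cos φ₂ · cos Δλ )
  = atan2(-0.09475, -0.73869) = -172.691° → normalised to [0°, 360°): 187.309°.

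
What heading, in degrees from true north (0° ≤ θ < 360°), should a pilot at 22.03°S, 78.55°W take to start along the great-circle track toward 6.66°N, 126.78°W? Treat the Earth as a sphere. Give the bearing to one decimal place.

295.6°

Δλ = -126.78 − -78.55 = -48.23°.
θ = atan2( sin Δλ · cos φ₂ , cos φ₁ · sin φ₂ − sin φ₁ · cos φ₂ · cos Δλ )
  = atan2(-0.74079, 0.35569) = -64.352° → normalised to [0°, 360°): 295.648°.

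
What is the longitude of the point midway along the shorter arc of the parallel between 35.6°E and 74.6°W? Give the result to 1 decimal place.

Signed shortest Δλ from +35.6° to -74.6° is -110.2°.
Midpoint longitude = +35.6° + (-110.2°)/2 = +35.6° − 55.1° = -19.5°.

19.5°W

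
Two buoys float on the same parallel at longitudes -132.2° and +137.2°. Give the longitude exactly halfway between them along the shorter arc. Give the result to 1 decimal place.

-177.5°

Signed shortest Δλ from -132.2° to +137.2° is -90.6°.
Midpoint longitude = -132.2° + (-90.6°)/2 = -132.2° − 45.3° = -177.5°.
(The naïve average (-132.2 + +137.2)/2 = 2.5° is on the wrong side of the globe.)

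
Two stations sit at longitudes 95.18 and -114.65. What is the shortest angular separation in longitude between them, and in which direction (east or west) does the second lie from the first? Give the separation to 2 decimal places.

Raw difference: -114.65 − 95.18 = -209.83°.
Normalise into (−180°, 180°]: -209.83° + 360° = 150.17°.
Positive ⇒ the second point lies to the east; separation 150.17°.

150.17° east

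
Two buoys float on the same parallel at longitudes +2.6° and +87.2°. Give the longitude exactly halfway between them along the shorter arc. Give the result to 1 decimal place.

Signed shortest Δλ from +2.6° to +87.2° is +84.6°.
Midpoint longitude = +2.6° + (+84.6°)/2 = +2.6° + 42.3° = +44.9°.

+44.9°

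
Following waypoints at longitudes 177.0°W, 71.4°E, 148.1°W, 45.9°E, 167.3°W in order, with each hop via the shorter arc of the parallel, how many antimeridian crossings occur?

4

Leg 1: -177.0° → +71.4°, shortest Δλ = -111.6° (west) — crosses 180°.
Leg 2: +71.4° → -148.1°, shortest Δλ = 140.5° (east) — crosses 180°.
Leg 3: -148.1° → +45.9°, shortest Δλ = -166.0° (west) — crosses 180°.
Leg 4: +45.9° → -167.3°, shortest Δλ = 146.8° (east) — crosses 180°.
Total crossings: 4.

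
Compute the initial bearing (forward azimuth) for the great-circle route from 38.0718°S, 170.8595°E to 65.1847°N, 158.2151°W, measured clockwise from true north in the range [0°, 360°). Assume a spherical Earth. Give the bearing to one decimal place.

13.0°

Δλ = -158.2151 − 170.8595 = -329.0746°; wrapped into (−180°, 180°]: 30.9254°.
θ = atan2( sin Δλ · cos φ₂ , cos φ₁ · sin φ₂ − sin φ₁ · cos φ₂ · cos Δλ )
  = atan2(0.21569, 0.93656) = 12.969° → normalised to [0°, 360°): 12.969°.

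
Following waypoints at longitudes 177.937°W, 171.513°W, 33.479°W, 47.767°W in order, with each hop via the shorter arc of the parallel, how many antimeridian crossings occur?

Leg 1: -177.937° → -171.513°, shortest Δλ = 6.424° (east) — does not cross 180°.
Leg 2: -171.513° → -33.479°, shortest Δλ = 138.034° (east) — does not cross 180°.
Leg 3: -33.479° → -47.767°, shortest Δλ = -14.288° (west) — does not cross 180°.
Total crossings: 0.

0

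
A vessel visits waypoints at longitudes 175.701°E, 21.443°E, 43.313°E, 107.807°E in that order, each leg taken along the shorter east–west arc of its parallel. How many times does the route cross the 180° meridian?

Leg 1: +175.701° → +21.443°, shortest Δλ = -154.258° (west) — does not cross 180°.
Leg 2: +21.443° → +43.313°, shortest Δλ = 21.87° (east) — does not cross 180°.
Leg 3: +43.313° → +107.807°, shortest Δλ = 64.494° (east) — does not cross 180°.
Total crossings: 0.

0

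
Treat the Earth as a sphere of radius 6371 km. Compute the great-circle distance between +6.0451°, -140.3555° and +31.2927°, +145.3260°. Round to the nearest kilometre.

Δλ = 145.3260 − -140.3555 = 285.6815°; wrapped into (−180°, 180°]: -74.3185°.
Δφ = 31.2927 − 6.0451 = 25.2476°.
a = sin²(Δφ/2) + cos φ₁ · cos φ₂ · sin²(Δλ/2) = 0.357808.
c = 2·atan2(√a, √(1−a)) = 1.28243 rad → d = 6371·c ≈ 8170.37 km.

8170 km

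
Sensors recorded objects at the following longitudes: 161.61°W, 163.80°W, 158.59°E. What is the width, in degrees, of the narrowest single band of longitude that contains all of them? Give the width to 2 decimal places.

39.80°

Sort the longitudes: -163.80°, -161.61°, +158.59°.
Eastward gaps between consecutive values (wrapping around): 2.19°, 320.20°, 37.61°.
Largest gap = 320.20° ⇒ minimal covering band is its complement: 360° − 320.20° = 39.80°.
Band runs from +158.59° eastward to -161.61°, crossing the antimeridian.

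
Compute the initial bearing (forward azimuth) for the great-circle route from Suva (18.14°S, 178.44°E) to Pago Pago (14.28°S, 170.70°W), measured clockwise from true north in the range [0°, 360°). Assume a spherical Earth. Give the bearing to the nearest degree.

Δλ = -170.70 − 178.44 = -349.14°; wrapped into (−180°, 180°]: 10.86°.
θ = atan2( sin Δλ · cos φ₂ , cos φ₁ · sin φ₂ − sin φ₁ · cos φ₂ · cos Δλ )
  = atan2(0.18259, 0.06192) = 71.268° → normalised to [0°, 360°): 71.268°.

71°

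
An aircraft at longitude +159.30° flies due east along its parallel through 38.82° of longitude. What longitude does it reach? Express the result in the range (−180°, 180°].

Start at +159.30°; shift +38.82° → +198.12°.
+198.12° lies outside (−180°, 180°]; subtract 360° → -161.88°.

-161.88°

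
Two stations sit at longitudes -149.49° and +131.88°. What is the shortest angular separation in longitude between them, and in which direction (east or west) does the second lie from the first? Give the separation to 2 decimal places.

Raw difference: 131.88 − -149.49 = 281.37°.
Normalise into (−180°, 180°]: 281.37° − 360° = -78.63°.
Negative ⇒ the second point lies to the west; separation 78.63°.

78.63° west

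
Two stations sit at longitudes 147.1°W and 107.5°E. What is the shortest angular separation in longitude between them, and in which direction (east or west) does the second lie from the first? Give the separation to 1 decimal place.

Raw difference: 107.5 − -147.1 = 254.6°.
Normalise into (−180°, 180°]: 254.6° − 360° = -105.4°.
Negative ⇒ the second point lies to the west; separation 105.4°.

105.4° west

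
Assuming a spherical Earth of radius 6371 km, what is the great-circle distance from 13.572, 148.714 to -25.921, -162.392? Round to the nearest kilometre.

6874 km

Δλ = -162.392 − 148.714 = -311.106°; wrapped into (−180°, 180°]: 48.894°.
Δφ = -25.921 − 13.572 = -39.493°.
a = sin²(Δφ/2) + cos φ₁ · cos φ₂ · sin²(Δλ/2) = 0.263890.
c = 2·atan2(√a, √(1−a)) = 1.07899 rad → d = 6371·c ≈ 6874.23 km.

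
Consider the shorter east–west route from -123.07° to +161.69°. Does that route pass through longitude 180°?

Naïve |161.69 − -123.07| = 284.76° > 180°, so the shorter arc goes the other way round — across 180°.
Signed shortest Δλ = ((161.69 − -123.07 + 180) mod 360) − 180 = -75.24°.
Going west by 75.24° from -123.07° passes through 180° before reaching +161.69°.

Yes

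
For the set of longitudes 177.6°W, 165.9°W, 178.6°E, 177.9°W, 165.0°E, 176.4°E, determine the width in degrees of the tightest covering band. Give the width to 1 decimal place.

Sort the longitudes: -177.9°, -177.6°, -165.9°, +165.0°, +176.4°, +178.6°.
Eastward gaps between consecutive values (wrapping around): 0.3°, 11.7°, 330.9°, 11.4°, 2.2°, 3.5°.
Largest gap = 330.9° ⇒ minimal covering band is its complement: 360° − 330.9° = 29.1°.
Band runs from +165.0° eastward to -165.9°, crossing the antimeridian.

29.1°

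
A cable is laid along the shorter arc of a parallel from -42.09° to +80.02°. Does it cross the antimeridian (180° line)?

No

Signed shortest Δλ = ((80.02 − -42.09 + 180) mod 360) − 180 = 122.11°.
Going east by 122.11° from -42.09° reaches +80.02° without touching 180°.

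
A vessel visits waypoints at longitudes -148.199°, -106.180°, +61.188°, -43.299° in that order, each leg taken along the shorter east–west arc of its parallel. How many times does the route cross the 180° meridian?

0

Leg 1: -148.199° → -106.180°, shortest Δλ = 42.019° (east) — does not cross 180°.
Leg 2: -106.180° → +61.188°, shortest Δλ = 167.368° (east) — does not cross 180°.
Leg 3: +61.188° → -43.299°, shortest Δλ = -104.487° (west) — does not cross 180°.
Total crossings: 0.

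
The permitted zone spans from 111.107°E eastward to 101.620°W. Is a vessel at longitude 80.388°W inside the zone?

Band width going east from +111.107° to -101.620°: ((-101.620 − 111.107) mod 360) = 147.273°.
Offset of -80.388° east of the west edge: ((-80.388 − 111.107) mod 360) = 168.505°.
168.505° > 147.273° ⇒ outside.

No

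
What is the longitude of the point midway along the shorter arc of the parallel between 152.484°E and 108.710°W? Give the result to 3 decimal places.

158.113°W

Signed shortest Δλ from +152.484° to -108.710° is +98.806°.
Midpoint longitude = +152.484° + (+98.806°)/2 = +152.484° + 49.403° = +201.887°.
Normalise into (−180°, 180°]: -158.113°.
(The naïve average (+152.484 + -108.710)/2 = 21.887° is on the wrong side of the globe.)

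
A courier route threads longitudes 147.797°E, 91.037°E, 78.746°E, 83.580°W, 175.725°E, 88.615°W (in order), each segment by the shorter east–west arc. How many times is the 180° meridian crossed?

2

Leg 1: +147.797° → +91.037°, shortest Δλ = -56.76° (west) — does not cross 180°.
Leg 2: +91.037° → +78.746°, shortest Δλ = -12.291° (west) — does not cross 180°.
Leg 3: +78.746° → -83.580°, shortest Δλ = -162.326° (west) — does not cross 180°.
Leg 4: -83.580° → +175.725°, shortest Δλ = -100.695° (west) — crosses 180°.
Leg 5: +175.725° → -88.615°, shortest Δλ = 95.66° (east) — crosses 180°.
Total crossings: 2.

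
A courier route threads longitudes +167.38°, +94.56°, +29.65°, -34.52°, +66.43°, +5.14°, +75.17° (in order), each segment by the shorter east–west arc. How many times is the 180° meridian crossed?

0

Leg 1: +167.38° → +94.56°, shortest Δλ = -72.82° (west) — does not cross 180°.
Leg 2: +94.56° → +29.65°, shortest Δλ = -64.91° (west) — does not cross 180°.
Leg 3: +29.65° → -34.52°, shortest Δλ = -64.17° (west) — does not cross 180°.
Leg 4: -34.52° → +66.43°, shortest Δλ = 100.95° (east) — does not cross 180°.
Leg 5: +66.43° → +5.14°, shortest Δλ = -61.29° (west) — does not cross 180°.
Leg 6: +5.14° → +75.17°, shortest Δλ = 70.03° (east) — does not cross 180°.
Total crossings: 0.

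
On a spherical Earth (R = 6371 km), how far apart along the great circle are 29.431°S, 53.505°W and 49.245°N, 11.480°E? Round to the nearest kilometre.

10850 km

Δλ = 11.480 − -53.505 = 64.985°.
Δφ = 49.245 − -29.431 = 78.676°.
a = sin²(Δφ/2) + cos φ₁ · cos φ₂ · sin²(Δλ/2) = 0.565897.
c = 2·atan2(√a, √(1−a)) = 1.70298 rad → d = 6371·c ≈ 10849.66 km.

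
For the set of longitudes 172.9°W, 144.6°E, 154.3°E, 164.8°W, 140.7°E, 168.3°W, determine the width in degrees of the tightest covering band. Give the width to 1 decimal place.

54.5°

Sort the longitudes: -172.9°, -168.3°, -164.8°, +140.7°, +144.6°, +154.3°.
Eastward gaps between consecutive values (wrapping around): 4.6°, 3.5°, 305.5°, 3.9°, 9.7°, 32.8°.
Largest gap = 305.5° ⇒ minimal covering band is its complement: 360° − 305.5° = 54.5°.
Band runs from +140.7° eastward to -164.8°, crossing the antimeridian.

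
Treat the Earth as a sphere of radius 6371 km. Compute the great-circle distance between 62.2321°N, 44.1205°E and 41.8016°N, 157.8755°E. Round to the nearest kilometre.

7035 km

Δλ = 157.8755 − 44.1205 = 113.7550°.
Δφ = 41.8016 − 62.2321 = -20.4305°.
a = sin²(Δφ/2) + cos φ₁ · cos φ₂ · sin²(Δλ/2) = 0.275054.
c = 2·atan2(√a, √(1−a)) = 1.10415 rad → d = 6371·c ≈ 7034.55 km.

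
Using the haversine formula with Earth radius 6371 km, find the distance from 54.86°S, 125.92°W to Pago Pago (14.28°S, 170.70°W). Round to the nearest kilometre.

Δλ = -170.70 − -125.92 = -44.78°.
Δφ = -14.28 − -54.86 = 40.58°.
a = sin²(Δφ/2) + cos φ₁ · cos φ₂ · sin²(Δλ/2) = 0.201182.
c = 2·atan2(√a, √(1−a)) = 0.93025 rad → d = 6371·c ≈ 5926.60 km.

5927 km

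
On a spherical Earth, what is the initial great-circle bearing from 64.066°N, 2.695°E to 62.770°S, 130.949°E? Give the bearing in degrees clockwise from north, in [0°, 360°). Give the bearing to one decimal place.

Δλ = 130.949 − 2.695 = 128.254°.
θ = atan2( sin Δλ · cos φ₂ , cos φ₁ · sin φ₂ − sin φ₁ · cos φ₂ · cos Δλ )
  = atan2(0.35931, -0.13410) = 110.466° → normalised to [0°, 360°): 110.466°.

110.5°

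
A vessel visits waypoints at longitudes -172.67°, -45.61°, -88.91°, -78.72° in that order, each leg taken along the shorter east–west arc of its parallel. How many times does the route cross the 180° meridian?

0

Leg 1: -172.67° → -45.61°, shortest Δλ = 127.06° (east) — does not cross 180°.
Leg 2: -45.61° → -88.91°, shortest Δλ = -43.3° (west) — does not cross 180°.
Leg 3: -88.91° → -78.72°, shortest Δλ = 10.19° (east) — does not cross 180°.
Total crossings: 0.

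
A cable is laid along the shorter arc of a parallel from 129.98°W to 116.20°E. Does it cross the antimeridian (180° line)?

Yes

Naïve |116.20 − -129.98| = 246.18° > 180°, so the shorter arc goes the other way round — across 180°.
Signed shortest Δλ = ((116.20 − -129.98 + 180) mod 360) − 180 = -113.82°.
Going west by 113.82° from -129.98° passes through 180° before reaching +116.20°.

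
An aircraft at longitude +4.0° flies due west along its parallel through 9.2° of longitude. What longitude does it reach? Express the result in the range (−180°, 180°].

-5.2°

Start at +4.0°; shift −9.2° → -5.2°.
-5.2° already lies in (−180°, 180°].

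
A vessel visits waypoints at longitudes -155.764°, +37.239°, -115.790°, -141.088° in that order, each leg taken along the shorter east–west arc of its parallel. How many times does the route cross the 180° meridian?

Leg 1: -155.764° → +37.239°, shortest Δλ = -166.997° (west) — crosses 180°.
Leg 2: +37.239° → -115.790°, shortest Δλ = -153.029° (west) — does not cross 180°.
Leg 3: -115.790° → -141.088°, shortest Δλ = -25.298° (west) — does not cross 180°.
Total crossings: 1.

1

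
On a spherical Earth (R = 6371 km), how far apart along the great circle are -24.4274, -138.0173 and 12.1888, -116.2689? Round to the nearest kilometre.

Δλ = -116.2689 − -138.0173 = 21.7484°.
Δφ = 12.1888 − -24.4274 = 36.6162°.
a = sin²(Δφ/2) + cos φ₁ · cos φ₂ · sin²(Δλ/2) = 0.130349.
c = 2·atan2(√a, √(1−a)) = 0.73876 rad → d = 6371·c ≈ 4706.67 km.

4707 km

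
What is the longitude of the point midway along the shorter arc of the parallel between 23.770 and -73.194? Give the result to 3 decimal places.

-24.712°

Signed shortest Δλ from +23.770° to -73.194° is -96.964°.
Midpoint longitude = +23.770° + (-96.964°)/2 = +23.770° − 48.482° = -24.712°.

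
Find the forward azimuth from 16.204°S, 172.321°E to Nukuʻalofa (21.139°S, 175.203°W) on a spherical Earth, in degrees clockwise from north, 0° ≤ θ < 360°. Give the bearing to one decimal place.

114.6°

Δλ = -175.203 − 172.321 = -347.524°; wrapped into (−180°, 180°]: 12.476°.
θ = atan2( sin Δλ · cos φ₂ , cos φ₁ · sin φ₂ − sin φ₁ · cos φ₂ · cos Δλ )
  = atan2(0.20149, -0.09217) = 114.581° → normalised to [0°, 360°): 114.581°.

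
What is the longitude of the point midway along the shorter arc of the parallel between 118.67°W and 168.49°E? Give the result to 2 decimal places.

155.09°W

Signed shortest Δλ from -118.67° to +168.49° is -72.84°.
Midpoint longitude = -118.67° + (-72.84°)/2 = -118.67° − 36.42° = -155.09°.
(The naïve average (-118.67 + +168.49)/2 = 24.91° is on the wrong side of the globe.)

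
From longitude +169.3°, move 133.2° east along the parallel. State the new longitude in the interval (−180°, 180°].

Start at +169.3°; shift +133.2° → +302.5°.
+302.5° lies outside (−180°, 180°]; subtract 360° → -57.5°.

-57.5°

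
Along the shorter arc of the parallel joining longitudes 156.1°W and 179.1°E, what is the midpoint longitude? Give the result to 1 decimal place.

Signed shortest Δλ from -156.1° to +179.1° is -24.8°.
Midpoint longitude = -156.1° + (-24.8°)/2 = -156.1° − 12.4° = -168.5°.
(The naïve average (-156.1 + +179.1)/2 = 11.5° is on the wrong side of the globe.)

168.5°W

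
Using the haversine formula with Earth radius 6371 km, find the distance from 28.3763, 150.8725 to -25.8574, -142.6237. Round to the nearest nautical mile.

5030 nmi

Δλ = -142.6237 − 150.8725 = -293.4962°; wrapped into (−180°, 180°]: 66.5038°.
Δφ = -25.8574 − 28.3763 = -54.2337°.
a = sin²(Δφ/2) + cos φ₁ · cos φ₂ · sin²(Δλ/2) = 0.445806.
c = 2·atan2(√a, √(1−a)) = 1.46220 rad → d = 6371·c ≈ 9315.65 km ≈ 5030.05 nmi.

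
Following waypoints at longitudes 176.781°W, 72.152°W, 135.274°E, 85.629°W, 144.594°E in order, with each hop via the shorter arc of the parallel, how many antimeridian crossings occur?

3

Leg 1: -176.781° → -72.152°, shortest Δλ = 104.629° (east) — does not cross 180°.
Leg 2: -72.152° → +135.274°, shortest Δλ = -152.574° (west) — crosses 180°.
Leg 3: +135.274° → -85.629°, shortest Δλ = 139.097° (east) — crosses 180°.
Leg 4: -85.629° → +144.594°, shortest Δλ = -129.777° (west) — crosses 180°.
Total crossings: 3.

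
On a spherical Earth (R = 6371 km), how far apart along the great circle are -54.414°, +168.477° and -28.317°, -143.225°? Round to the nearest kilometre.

Δλ = -143.225 − 168.477 = -311.702°; wrapped into (−180°, 180°]: 48.298°.
Δφ = -28.317 − -54.414 = 26.097°.
a = sin²(Δφ/2) + cos φ₁ · cos φ₂ · sin²(Δλ/2) = 0.136717.
c = 2·atan2(√a, √(1−a)) = 0.75749 rad → d = 6371·c ≈ 4825.95 km.

4826 km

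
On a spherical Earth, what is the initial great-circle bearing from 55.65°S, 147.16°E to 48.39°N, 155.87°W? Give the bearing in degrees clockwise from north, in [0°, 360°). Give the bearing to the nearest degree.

38°

Δλ = -155.87 − 147.16 = -303.03°; wrapped into (−180°, 180°]: 56.97°.
θ = atan2( sin Δλ · cos φ₂ , cos φ₁ · sin φ₂ − sin φ₁ · cos φ₂ · cos Δλ )
  = atan2(0.55674, 0.72072) = 37.685° → normalised to [0°, 360°): 37.685°.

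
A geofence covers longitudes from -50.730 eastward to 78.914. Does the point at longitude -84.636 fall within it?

No

Band width going east from -50.730° to +78.914°: ((78.914 − -50.730) mod 360) = 129.644°.
Offset of -84.636° east of the west edge: ((-84.636 − -50.730) mod 360) = 326.094°.
326.094° > 129.644° ⇒ outside.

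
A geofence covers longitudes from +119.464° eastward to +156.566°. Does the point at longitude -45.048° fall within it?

No

Band width going east from +119.464° to +156.566°: ((156.566 − 119.464) mod 360) = 37.102°.
Offset of -45.048° east of the west edge: ((-45.048 − 119.464) mod 360) = 195.488°.
195.488° > 37.102° ⇒ outside.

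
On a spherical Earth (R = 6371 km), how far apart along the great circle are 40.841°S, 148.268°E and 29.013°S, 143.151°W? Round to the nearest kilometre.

Δλ = -143.151 − 148.268 = -291.419°; wrapped into (−180°, 180°]: 68.581°.
Δφ = -29.013 − -40.841 = 11.828°.
a = sin²(Δφ/2) + cos φ₁ · cos φ₂ · sin²(Δλ/2) = 0.220610.
c = 2·atan2(√a, √(1−a)) = 0.97788 rad → d = 6371·c ≈ 6230.09 km.

6230 km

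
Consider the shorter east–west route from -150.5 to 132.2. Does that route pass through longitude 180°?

Naïve |132.2 − -150.5| = 282.7° > 180°, so the shorter arc goes the other way round — across 180°.
Signed shortest Δλ = ((132.2 − -150.5 + 180) mod 360) − 180 = -77.3°.
Going west by 77.3° from -150.5° passes through 180° before reaching +132.2°.

Yes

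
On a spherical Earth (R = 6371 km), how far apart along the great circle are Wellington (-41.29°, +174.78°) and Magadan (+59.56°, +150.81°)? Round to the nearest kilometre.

Δλ = 150.81 − 174.78 = -23.97°.
Δφ = 59.56 − -41.29 = 100.85°.
a = sin²(Δφ/2) + cos φ₁ · cos φ₂ · sin²(Δλ/2) = 0.610534.
c = 2·atan2(√a, √(1−a)) = 1.79371 rad → d = 6371·c ≈ 11427.70 km.

11428 km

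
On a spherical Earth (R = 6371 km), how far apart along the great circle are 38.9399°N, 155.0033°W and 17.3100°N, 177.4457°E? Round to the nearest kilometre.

Δλ = 177.4457 − -155.0033 = 332.4490°; wrapped into (−180°, 180°]: -27.5510°.
Δφ = 17.3100 − 38.9399 = -21.6299°.
a = sin²(Δφ/2) + cos φ₁ · cos φ₂ · sin²(Δλ/2) = 0.077312.
c = 2·atan2(√a, √(1−a)) = 0.56353 rad → d = 6371·c ≈ 3590.24 km.

3590 km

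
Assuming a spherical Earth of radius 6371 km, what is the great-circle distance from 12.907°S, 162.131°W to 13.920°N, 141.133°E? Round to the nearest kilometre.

6925 km

Δλ = 141.133 − -162.131 = 303.264°; wrapped into (−180°, 180°]: -56.736°.
Δφ = 13.920 − -12.907 = 26.827°.
a = sin²(Δφ/2) + cos φ₁ · cos φ₂ · sin²(Δλ/2) = 0.267399.
c = 2·atan2(√a, √(1−a)) = 1.08693 rad → d = 6371·c ≈ 6924.85 km.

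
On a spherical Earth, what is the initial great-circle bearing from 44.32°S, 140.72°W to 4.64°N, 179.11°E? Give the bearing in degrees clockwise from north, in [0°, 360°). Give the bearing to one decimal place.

Δλ = 179.11 − -140.72 = 319.83°; wrapped into (−180°, 180°]: -40.17°.
θ = atan2( sin Δλ · cos φ₂ , cos φ₁ · sin φ₂ − sin φ₁ · cos φ₂ · cos Δλ )
  = atan2(-0.64294, 0.59000) = -47.459° → normalised to [0°, 360°): 312.541°.

312.5°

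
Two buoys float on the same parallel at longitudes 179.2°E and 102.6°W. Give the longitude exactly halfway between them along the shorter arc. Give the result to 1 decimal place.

Signed shortest Δλ from +179.2° to -102.6° is +78.2°.
Midpoint longitude = +179.2° + (+78.2°)/2 = +179.2° + 39.1° = +218.3°.
Normalise into (−180°, 180°]: -141.7°.
(The naïve average (+179.2 + -102.6)/2 = 38.3° is on the wrong side of the globe.)

141.7°W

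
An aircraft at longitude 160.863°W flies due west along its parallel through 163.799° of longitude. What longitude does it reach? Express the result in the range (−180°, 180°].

35.338°E

Start at -160.863°; shift −163.799° → -324.662°.
-324.662° lies outside (−180°, 180°]; add 360° → +35.338°.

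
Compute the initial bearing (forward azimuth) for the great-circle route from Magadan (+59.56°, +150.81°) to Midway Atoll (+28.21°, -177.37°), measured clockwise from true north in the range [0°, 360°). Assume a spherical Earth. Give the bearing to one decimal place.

131.2°

Δλ = -177.37 − 150.81 = -328.18°; wrapped into (−180°, 180°]: 31.82°.
θ = atan2( sin Δλ · cos φ₂ , cos φ₁ · sin φ₂ − sin φ₁ · cos φ₂ · cos Δλ )
  = atan2(0.46463, -0.40608) = 131.153° → normalised to [0°, 360°): 131.153°.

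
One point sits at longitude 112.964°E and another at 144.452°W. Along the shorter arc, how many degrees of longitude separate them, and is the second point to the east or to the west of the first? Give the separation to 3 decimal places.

102.584° east

Raw difference: -144.452 − 112.964 = -257.416°.
Normalise into (−180°, 180°]: -257.416° + 360° = 102.584°.
Positive ⇒ the second point lies to the east; separation 102.584°.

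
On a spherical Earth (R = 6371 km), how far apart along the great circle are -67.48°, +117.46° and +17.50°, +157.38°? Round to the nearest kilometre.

Δλ = 157.38 − 117.46 = 39.92°.
Δφ = 17.50 − -67.48 = 84.98°.
a = sin²(Δφ/2) + cos φ₁ · cos φ₂ · sin²(Δλ/2) = 0.498814.
c = 2·atan2(√a, √(1−a)) = 1.56842 rad → d = 6371·c ≈ 9992.43 km.

9992 km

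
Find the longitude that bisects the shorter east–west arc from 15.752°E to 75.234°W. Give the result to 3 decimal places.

Signed shortest Δλ from +15.752° to -75.234° is -90.986°.
Midpoint longitude = +15.752° + (-90.986°)/2 = +15.752° − 45.493° = -29.741°.

29.741°W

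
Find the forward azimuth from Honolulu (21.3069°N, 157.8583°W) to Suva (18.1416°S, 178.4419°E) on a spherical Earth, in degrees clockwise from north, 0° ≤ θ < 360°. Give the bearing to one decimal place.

212.2°

Δλ = 178.4419 − -157.8583 = 336.3002°; wrapped into (−180°, 180°]: -23.6998°.
θ = atan2( sin Δλ · cos φ₂ , cos φ₁ · sin φ₂ − sin φ₁ · cos φ₂ · cos Δλ )
  = atan2(-0.38196, -0.60626) = -147.788° → normalised to [0°, 360°): 212.212°.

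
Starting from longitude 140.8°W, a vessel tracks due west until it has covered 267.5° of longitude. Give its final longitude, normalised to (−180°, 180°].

48.3°W

Start at -140.8°; shift −267.5° → -408.3°.
-408.3° lies outside (−180°, 180°]; add 360° → -48.3°.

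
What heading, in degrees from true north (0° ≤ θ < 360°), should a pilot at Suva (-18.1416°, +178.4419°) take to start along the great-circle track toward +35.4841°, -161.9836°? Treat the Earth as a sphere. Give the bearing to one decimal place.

Δλ = -161.9836 − 178.4419 = -340.4255°; wrapped into (−180°, 180°]: 19.5745°.
θ = atan2( sin Δλ · cos φ₂ , cos φ₁ · sin φ₂ − sin φ₁ · cos φ₂ · cos Δλ )
  = atan2(0.27281, 0.79051) = 19.040° → normalised to [0°, 360°): 19.040°.

19.0°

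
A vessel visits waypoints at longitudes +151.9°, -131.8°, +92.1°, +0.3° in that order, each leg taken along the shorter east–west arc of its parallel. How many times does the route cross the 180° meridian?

Leg 1: +151.9° → -131.8°, shortest Δλ = 76.3° (east) — crosses 180°.
Leg 2: -131.8° → +92.1°, shortest Δλ = -136.1° (west) — crosses 180°.
Leg 3: +92.1° → +0.3°, shortest Δλ = -91.8° (west) — does not cross 180°.
Total crossings: 2.

2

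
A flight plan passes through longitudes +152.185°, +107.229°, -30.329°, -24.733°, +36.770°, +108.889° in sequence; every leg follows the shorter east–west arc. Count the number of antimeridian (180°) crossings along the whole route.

Leg 1: +152.185° → +107.229°, shortest Δλ = -44.956° (west) — does not cross 180°.
Leg 2: +107.229° → -30.329°, shortest Δλ = -137.558° (west) — does not cross 180°.
Leg 3: -30.329° → -24.733°, shortest Δλ = 5.596° (east) — does not cross 180°.
Leg 4: -24.733° → +36.770°, shortest Δλ = 61.503° (east) — does not cross 180°.
Leg 5: +36.770° → +108.889°, shortest Δλ = 72.119° (east) — does not cross 180°.
Total crossings: 0.

0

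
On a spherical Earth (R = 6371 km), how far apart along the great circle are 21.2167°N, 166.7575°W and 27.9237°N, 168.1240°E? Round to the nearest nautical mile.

1426 nmi

Δλ = 168.1240 − -166.7575 = 334.8815°; wrapped into (−180°, 180°]: -25.1185°.
Δφ = 27.9237 − 21.2167 = 6.7070°.
a = sin²(Δφ/2) + cos φ₁ · cos φ₂ · sin²(Δλ/2) = 0.042369.
c = 2·atan2(√a, √(1−a)) = 0.41464 rad → d = 6371·c ≈ 2641.66 km ≈ 1426.38 nmi.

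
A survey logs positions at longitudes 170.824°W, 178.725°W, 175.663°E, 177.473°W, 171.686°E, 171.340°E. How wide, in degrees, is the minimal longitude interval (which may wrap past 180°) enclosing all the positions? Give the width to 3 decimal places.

Sort the longitudes: -178.725°, -177.473°, -170.824°, +171.340°, +171.686°, +175.663°.
Eastward gaps between consecutive values (wrapping around): 1.252°, 6.649°, 342.164°, 0.346°, 3.977°, 5.612°.
Largest gap = 342.164° ⇒ minimal covering band is its complement: 360° − 342.164° = 17.836°.
Band runs from +171.340° eastward to -170.824°, crossing the antimeridian.

17.836°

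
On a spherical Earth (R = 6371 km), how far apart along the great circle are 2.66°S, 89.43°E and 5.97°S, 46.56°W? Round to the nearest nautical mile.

Δλ = -46.56 − 89.43 = -135.99°.
Δφ = -5.97 − -2.66 = -3.31°.
a = sin²(Δφ/2) + cos φ₁ · cos φ₂ · sin²(Δλ/2) = 0.854860.
c = 2·atan2(√a, √(1−a)) = 2.35990 rad → d = 6371·c ≈ 15034.91 km ≈ 8118.20 nmi.

8118 nmi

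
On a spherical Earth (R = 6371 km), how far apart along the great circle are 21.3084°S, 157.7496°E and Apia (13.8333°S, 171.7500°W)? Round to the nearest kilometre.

Δλ = -171.7500 − 157.7496 = -329.4996°; wrapped into (−180°, 180°]: 30.5004°.
Δφ = -13.8333 − -21.3084 = 7.4751°.
a = sin²(Δφ/2) + cos φ₁ · cos φ₂ · sin²(Δλ/2) = 0.066837.
c = 2·atan2(√a, √(1−a)) = 0.52300 rad → d = 6371·c ≈ 3332.02 km.

3332 km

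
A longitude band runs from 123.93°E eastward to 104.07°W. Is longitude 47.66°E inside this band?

No

Band width going east from +123.93° to -104.07°: ((-104.07 − 123.93) mod 360) = 132.00°.
Offset of +47.66° east of the west edge: ((47.66 − 123.93) mod 360) = 283.73°.
283.73° > 132.00° ⇒ outside.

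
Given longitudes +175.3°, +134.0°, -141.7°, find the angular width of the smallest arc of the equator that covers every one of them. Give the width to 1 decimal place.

Sort the longitudes: -141.7°, +134.0°, +175.3°.
Eastward gaps between consecutive values (wrapping around): 275.7°, 41.3°, 43.0°.
Largest gap = 275.7° ⇒ minimal covering band is its complement: 360° − 275.7° = 84.3°.
Band runs from +134.0° eastward to -141.7°, crossing the antimeridian.

84.3°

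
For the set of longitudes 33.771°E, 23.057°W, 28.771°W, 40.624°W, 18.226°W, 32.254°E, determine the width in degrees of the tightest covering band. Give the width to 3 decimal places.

74.395°

Sort the longitudes: -40.624°, -28.771°, -23.057°, -18.226°, +32.254°, +33.771°.
Eastward gaps between consecutive values (wrapping around): 11.853°, 5.714°, 4.831°, 50.480°, 1.517°, 285.605°.
Largest gap = 285.605° ⇒ minimal covering band is its complement: 360° − 285.605° = 74.395°.
Band runs from -40.624° eastward to +33.771°.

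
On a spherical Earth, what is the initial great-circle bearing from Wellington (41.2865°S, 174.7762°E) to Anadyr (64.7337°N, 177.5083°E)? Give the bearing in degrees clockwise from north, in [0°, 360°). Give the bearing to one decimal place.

Δλ = 177.5083 − 174.7762 = 2.7321°.
θ = atan2( sin Δλ · cos φ₂ , cos φ₁ · sin φ₂ − sin φ₁ · cos φ₂ · cos Δλ )
  = atan2(0.02035, 0.96084) = 1.213° → normalised to [0°, 360°): 1.213°.

1.2°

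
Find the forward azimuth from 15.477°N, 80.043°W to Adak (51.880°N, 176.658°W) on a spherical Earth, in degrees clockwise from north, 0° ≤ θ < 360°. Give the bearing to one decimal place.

Δλ = -176.658 − -80.043 = -96.615°.
θ = atan2( sin Δλ · cos φ₂ , cos φ₁ · sin φ₂ − sin φ₁ · cos φ₂ · cos Δλ )
  = atan2(-0.61320, 0.77717) = -38.274° → normalised to [0°, 360°): 321.726°.

321.7°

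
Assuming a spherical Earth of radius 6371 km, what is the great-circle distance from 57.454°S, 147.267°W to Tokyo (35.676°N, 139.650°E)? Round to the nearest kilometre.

Δλ = 139.650 − -147.267 = 286.917°; wrapped into (−180°, 180°]: -73.083°.
Δφ = 35.676 − -57.454 = 93.130°.
a = sin²(Δφ/2) + cos φ₁ · cos φ₂ · sin²(Δλ/2) = 0.682225.
c = 2·atan2(√a, √(1−a)) = 1.94384 rad → d = 6371·c ≈ 12384.20 km.

12384 km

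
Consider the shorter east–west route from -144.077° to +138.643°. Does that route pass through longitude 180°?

Naïve |138.643 − -144.077| = 282.72° > 180°, so the shorter arc goes the other way round — across 180°.
Signed shortest Δλ = ((138.643 − -144.077 + 180) mod 360) − 180 = -77.28°.
Going west by 77.28° from -144.077° passes through 180° before reaching +138.643°.

Yes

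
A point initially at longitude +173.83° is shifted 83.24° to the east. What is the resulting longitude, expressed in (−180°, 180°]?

Start at +173.83°; shift +83.24° → +257.07°.
+257.07° lies outside (−180°, 180°]; subtract 360° → -102.93°.

-102.93°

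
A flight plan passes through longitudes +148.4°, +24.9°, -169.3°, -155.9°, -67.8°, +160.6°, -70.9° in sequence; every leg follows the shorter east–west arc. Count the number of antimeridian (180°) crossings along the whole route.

3

Leg 1: +148.4° → +24.9°, shortest Δλ = -123.5° (west) — does not cross 180°.
Leg 2: +24.9° → -169.3°, shortest Δλ = 165.8° (east) — crosses 180°.
Leg 3: -169.3° → -155.9°, shortest Δλ = 13.4° (east) — does not cross 180°.
Leg 4: -155.9° → -67.8°, shortest Δλ = 88.1° (east) — does not cross 180°.
Leg 5: -67.8° → +160.6°, shortest Δλ = -131.6° (west) — crosses 180°.
Leg 6: +160.6° → -70.9°, shortest Δλ = 128.5° (east) — crosses 180°.
Total crossings: 3.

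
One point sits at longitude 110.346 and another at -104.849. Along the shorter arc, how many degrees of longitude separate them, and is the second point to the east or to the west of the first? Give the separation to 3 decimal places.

144.805° east

Raw difference: -104.849 − 110.346 = -215.195°.
Normalise into (−180°, 180°]: -215.195° + 360° = 144.805°.
Positive ⇒ the second point lies to the east; separation 144.805°.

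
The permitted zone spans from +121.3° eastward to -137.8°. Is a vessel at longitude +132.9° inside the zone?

Yes

Band width going east from +121.3° to -137.8°: ((-137.8 − 121.3) mod 360) = 100.9°.
Offset of +132.9° east of the west edge: ((132.9 − 121.3) mod 360) = 11.6°.
11.6° ≤ 100.9° ⇒ inside.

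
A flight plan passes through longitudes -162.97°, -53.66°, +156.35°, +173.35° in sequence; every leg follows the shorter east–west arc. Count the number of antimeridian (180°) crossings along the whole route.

1

Leg 1: -162.97° → -53.66°, shortest Δλ = 109.31° (east) — does not cross 180°.
Leg 2: -53.66° → +156.35°, shortest Δλ = -149.99° (west) — crosses 180°.
Leg 3: +156.35° → +173.35°, shortest Δλ = 17.0° (east) — does not cross 180°.
Total crossings: 1.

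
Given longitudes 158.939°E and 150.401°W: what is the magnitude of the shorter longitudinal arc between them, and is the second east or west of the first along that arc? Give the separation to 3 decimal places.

Raw difference: -150.401 − 158.939 = -309.34°.
Normalise into (−180°, 180°]: -309.34° + 360° = 50.66°.
Positive ⇒ the second point lies to the east; separation 50.660°.

50.660° east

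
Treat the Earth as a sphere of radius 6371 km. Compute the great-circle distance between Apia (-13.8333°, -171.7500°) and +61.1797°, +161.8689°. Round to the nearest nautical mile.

4676 nmi

Δλ = 161.8689 − -171.7500 = 333.6189°; wrapped into (−180°, 180°]: -26.3811°.
Δφ = 61.1797 − -13.8333 = 75.0130°.
a = sin²(Δφ/2) + cos φ₁ · cos φ₂ · sin²(Δλ/2) = 0.395073.
c = 2·atan2(√a, √(1−a)) = 1.35937 rad → d = 6371·c ≈ 8660.56 km ≈ 4676.33 nmi.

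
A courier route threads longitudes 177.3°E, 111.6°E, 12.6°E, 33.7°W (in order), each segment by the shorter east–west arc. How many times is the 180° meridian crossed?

Leg 1: +177.3° → +111.6°, shortest Δλ = -65.7° (west) — does not cross 180°.
Leg 2: +111.6° → +12.6°, shortest Δλ = -99.0° (west) — does not cross 180°.
Leg 3: +12.6° → -33.7°, shortest Δλ = -46.3° (west) — does not cross 180°.
Total crossings: 0.

0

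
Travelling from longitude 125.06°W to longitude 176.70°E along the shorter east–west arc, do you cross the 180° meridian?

Yes

Naïve |176.70 − -125.06| = 301.76° > 180°, so the shorter arc goes the other way round — across 180°.
Signed shortest Δλ = ((176.70 − -125.06 + 180) mod 360) − 180 = -58.24°.
Going west by 58.24° from -125.06° passes through 180° before reaching +176.70°.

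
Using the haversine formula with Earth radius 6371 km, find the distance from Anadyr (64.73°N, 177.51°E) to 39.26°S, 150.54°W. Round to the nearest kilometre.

11894 km

Δλ = -150.54 − 177.51 = -328.05°; wrapped into (−180°, 180°]: 31.95°.
Δφ = -39.26 − 64.73 = -103.99°.
a = sin²(Δφ/2) + cos φ₁ · cos φ₂ · sin²(Δλ/2) = 0.645912.
c = 2·atan2(√a, √(1−a)) = 1.86693 rad → d = 6371·c ≈ 11894.21 km.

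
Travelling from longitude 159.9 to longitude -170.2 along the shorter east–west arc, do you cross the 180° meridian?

Yes

Naïve |-170.2 − 159.9| = 330.1° > 180°, so the shorter arc goes the other way round — across 180°.
Signed shortest Δλ = ((-170.2 − 159.9 + 180) mod 360) − 180 = 29.9°.
Going east by 29.9° from +159.9° passes through 180° before reaching -170.2°.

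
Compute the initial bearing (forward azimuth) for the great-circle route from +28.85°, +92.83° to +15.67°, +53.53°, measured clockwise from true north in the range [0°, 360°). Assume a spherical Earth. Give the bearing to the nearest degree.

259°

Δλ = 53.53 − 92.83 = -39.30°.
θ = atan2( sin Δλ · cos φ₂ , cos φ₁ · sin φ₂ − sin φ₁ · cos φ₂ · cos Δλ )
  = atan2(-0.60984, -0.12294) = -101.398° → normalised to [0°, 360°): 258.602°.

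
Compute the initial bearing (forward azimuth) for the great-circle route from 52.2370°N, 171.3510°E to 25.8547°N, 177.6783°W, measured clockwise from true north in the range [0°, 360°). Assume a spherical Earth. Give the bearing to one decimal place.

Δλ = -177.6783 − 171.3510 = -349.0293°; wrapped into (−180°, 180°]: 10.9707°.
θ = atan2( sin Δλ · cos φ₂ , cos φ₁ · sin φ₂ − sin φ₁ · cos φ₂ · cos Δλ )
  = atan2(0.17126, -0.43136) = 158.346° → normalised to [0°, 360°): 158.346°.

158.3°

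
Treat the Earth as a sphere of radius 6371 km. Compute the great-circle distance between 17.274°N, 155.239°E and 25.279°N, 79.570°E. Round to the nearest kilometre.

Δλ = 79.570 − 155.239 = -75.669°.
Δφ = 25.279 − 17.274 = 8.005°.
a = sin²(Δφ/2) + cos φ₁ · cos φ₂ · sin²(Δλ/2) = 0.329737.
c = 2·atan2(√a, √(1−a)) = 1.22332 rad → d = 6371·c ≈ 7793.77 km.

7794 km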